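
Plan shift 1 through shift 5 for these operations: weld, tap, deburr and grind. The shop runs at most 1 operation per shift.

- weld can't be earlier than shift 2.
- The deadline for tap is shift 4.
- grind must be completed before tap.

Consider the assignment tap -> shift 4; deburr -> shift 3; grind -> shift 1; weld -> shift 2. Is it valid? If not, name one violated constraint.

The shop runs at most 1 operation per shift — holds.
weld can't be earlier than shift 2 — holds.
The deadline for tap is shift 4 — holds.
grind must be completed before tap — holds.

Yes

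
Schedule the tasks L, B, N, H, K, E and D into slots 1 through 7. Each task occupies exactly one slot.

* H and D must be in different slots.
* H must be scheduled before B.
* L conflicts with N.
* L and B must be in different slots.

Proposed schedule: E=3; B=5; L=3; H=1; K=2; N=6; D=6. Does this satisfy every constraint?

H and D must be in different slots — holds.
L conflicts with N — holds.
L and B must be in different slots — holds.
H must be scheduled before B — holds.

Yes, all constraints hold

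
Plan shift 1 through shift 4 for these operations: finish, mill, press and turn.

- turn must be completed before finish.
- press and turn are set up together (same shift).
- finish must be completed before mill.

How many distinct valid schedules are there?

Enumerating: press=shift 1, turn=shift 1, finish=shift 2, mill=shift 3 | turn -> shift 1; press -> shift 1; mill -> shift 4; finish -> shift 2 | finish in shift 3; mill in shift 4; turn in shift 1; press in shift 1 | turn -> shift 2, finish -> shift 3, mill -> shift 4, press -> shift 2.

4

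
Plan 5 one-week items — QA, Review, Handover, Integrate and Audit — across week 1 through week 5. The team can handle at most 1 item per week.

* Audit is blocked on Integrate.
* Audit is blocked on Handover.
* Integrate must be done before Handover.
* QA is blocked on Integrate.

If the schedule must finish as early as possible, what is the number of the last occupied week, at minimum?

week 5

The precedence chain requires at least 3 distinct weeks.
With at most 1 per week and 5 tasks, at least 5 weeks are needed.
5 works (last occupied week: week 5): for example Review in week 5; Audit in week 3; Integrate in week 1; QA in week 4; Handover in week 2.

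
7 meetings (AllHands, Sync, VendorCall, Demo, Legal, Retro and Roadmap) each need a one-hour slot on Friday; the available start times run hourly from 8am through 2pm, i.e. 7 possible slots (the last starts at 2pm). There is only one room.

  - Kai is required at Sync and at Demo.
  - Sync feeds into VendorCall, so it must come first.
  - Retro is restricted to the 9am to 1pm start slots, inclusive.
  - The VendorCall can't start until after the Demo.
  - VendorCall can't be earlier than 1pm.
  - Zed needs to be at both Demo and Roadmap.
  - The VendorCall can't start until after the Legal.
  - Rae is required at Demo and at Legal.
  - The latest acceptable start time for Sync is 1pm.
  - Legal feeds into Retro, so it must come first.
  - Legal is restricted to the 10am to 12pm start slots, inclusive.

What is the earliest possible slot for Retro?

11am

Retro is available from 9am; precedence pushes Retro to at least 11am; Retro's own window allows nothing later than 1pm.
Retro at 11am is achievable: Legal -> 10am; Demo -> 9am; Sync -> 8am; AllHands -> 12pm; Retro -> 11am; Roadmap -> 2pm; VendorCall -> 1pm.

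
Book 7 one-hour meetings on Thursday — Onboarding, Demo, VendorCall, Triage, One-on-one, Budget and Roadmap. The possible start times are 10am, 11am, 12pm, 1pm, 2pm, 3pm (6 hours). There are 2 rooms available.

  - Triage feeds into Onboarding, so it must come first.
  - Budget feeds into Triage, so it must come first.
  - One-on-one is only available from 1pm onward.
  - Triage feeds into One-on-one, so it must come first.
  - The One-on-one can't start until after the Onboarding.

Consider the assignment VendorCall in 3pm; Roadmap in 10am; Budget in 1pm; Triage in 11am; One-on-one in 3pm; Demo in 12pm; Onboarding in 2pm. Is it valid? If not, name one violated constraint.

The One-on-one can't start until after the Onboarding — holds.
Triage feeds into Onboarding, so it must come first — holds.
One-on-one is only available from 1pm onward — holds.
There are 2 rooms available — holds.
Budget feeds into Triage, so it must come first — violated.
Triage feeds into One-on-one, so it must come first — holds.

No — it violates: Budget feeds into Triage, so it must come first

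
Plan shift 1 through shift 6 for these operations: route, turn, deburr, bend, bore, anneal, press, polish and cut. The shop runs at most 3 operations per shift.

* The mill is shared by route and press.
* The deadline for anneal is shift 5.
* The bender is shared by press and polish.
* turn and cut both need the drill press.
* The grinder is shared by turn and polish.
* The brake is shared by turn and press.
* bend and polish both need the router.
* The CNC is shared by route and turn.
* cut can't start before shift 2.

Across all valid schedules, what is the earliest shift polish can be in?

shift 1

polish at shift 1 is achievable: turn -> shift 3; bore -> shift 3; polish -> shift 1; bend -> shift 2; cut -> shift 2; route -> shift 1; deburr -> shift 2; anneal -> shift 1; press -> shift 4.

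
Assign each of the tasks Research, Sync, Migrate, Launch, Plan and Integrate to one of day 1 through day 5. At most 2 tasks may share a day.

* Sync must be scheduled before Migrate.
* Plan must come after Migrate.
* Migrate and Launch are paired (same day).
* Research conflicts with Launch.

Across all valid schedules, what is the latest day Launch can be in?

Launch must be in the same day as Migrate, which can't be before day 2, so Launch is at least day 2; Launch must be in the same day as Migrate, which can't be after day 4, so Launch is at most day 4.
Launch at day 4 is achievable: Launch in day 4, Sync in day 1, Integrate in day 2, Plan in day 5, Migrate in day 4, Research in day 1.

day 4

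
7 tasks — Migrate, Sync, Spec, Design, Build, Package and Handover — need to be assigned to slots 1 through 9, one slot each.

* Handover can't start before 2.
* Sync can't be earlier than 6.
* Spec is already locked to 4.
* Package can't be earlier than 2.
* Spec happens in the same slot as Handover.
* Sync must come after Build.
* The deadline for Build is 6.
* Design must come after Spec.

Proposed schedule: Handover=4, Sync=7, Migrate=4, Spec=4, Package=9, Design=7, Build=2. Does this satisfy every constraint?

Spec happens in the same slot as Handover — holds.
The deadline for Build is 6 — holds.
Spec is already locked to 4 — holds.
Handover can't start before 2 — holds.
Sync can't be earlier than 6 — holds.
Design must come after Spec — holds.
Package can't be earlier than 2 — holds.
Sync must come after Build — holds.

Valid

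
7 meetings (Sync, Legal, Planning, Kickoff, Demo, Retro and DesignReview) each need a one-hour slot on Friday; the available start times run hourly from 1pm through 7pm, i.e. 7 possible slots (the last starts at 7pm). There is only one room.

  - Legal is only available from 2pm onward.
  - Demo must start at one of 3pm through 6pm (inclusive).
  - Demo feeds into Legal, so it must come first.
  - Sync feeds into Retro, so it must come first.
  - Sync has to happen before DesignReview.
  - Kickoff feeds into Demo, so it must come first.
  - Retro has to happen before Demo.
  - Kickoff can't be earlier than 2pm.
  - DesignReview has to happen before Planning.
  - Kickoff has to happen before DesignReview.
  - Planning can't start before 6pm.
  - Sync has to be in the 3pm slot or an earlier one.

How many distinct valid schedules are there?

Splitting on Legal: it can be 5pm (2), 6pm (5), 7pm (5). Listing each branch's schedules as (Sync, Planning, Kickoff, Demo, Retro, DesignReview):
Legal=5pm: (1pm,7pm,2pm,4pm,3pm,6pm) (1pm,7pm,3pm,4pm,2pm,6pm) — 2.
Legal=6pm: (1pm,7pm,2pm,4pm,3pm,5pm) (1pm,7pm,2pm,5pm,3pm,4pm) (1pm,7pm,2pm,5pm,4pm,3pm) (1pm,7pm,3pm,4pm,2pm,5pm) (1pm,7pm,3pm,5pm,2pm,4pm) — 5.
Legal=7pm: (1pm,6pm,2pm,4pm,3pm,5pm) (1pm,6pm,2pm,5pm,3pm,4pm) (1pm,6pm,2pm,5pm,4pm,3pm) (1pm,6pm,3pm,4pm,2pm,5pm) (1pm,6pm,3pm,5pm,2pm,4pm) — 5.
Summing: 2 + 5 + 5 = 12.

12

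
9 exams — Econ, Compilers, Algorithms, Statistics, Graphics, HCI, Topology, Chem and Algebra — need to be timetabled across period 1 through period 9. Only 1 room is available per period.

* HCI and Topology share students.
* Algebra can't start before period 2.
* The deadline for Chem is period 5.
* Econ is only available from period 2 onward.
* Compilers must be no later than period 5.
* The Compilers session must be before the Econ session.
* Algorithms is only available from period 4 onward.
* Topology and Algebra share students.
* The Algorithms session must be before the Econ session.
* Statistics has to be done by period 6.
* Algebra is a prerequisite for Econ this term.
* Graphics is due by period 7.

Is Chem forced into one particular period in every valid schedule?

Chem can be period 1 (e.g. Algebra=period 6, Topology=period 9, HCI=period 8, Compilers=period 2, Econ=period 7, Graphics=period 5, Chem=period 1, Statistics=period 3, Algorithms=period 4) or period 2 (e.g. HCI in period 8; Graphics in period 5; Algebra in period 6; Chem in period 2; Algorithms in period 4; Topology in period 9; Compilers in period 1; Econ in period 7; Statistics in period 3).

No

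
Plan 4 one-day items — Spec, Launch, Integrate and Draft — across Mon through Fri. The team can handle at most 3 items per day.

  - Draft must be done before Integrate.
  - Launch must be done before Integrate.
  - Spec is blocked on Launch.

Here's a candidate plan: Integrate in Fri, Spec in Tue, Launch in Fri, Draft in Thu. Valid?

No. Spec is blocked on Launch is not satisfied.

The team can handle at most 3 items per day — holds.
Spec is blocked on Launch — violated.
Launch must be done before Integrate — violated.
Draft must be done before Integrate — holds.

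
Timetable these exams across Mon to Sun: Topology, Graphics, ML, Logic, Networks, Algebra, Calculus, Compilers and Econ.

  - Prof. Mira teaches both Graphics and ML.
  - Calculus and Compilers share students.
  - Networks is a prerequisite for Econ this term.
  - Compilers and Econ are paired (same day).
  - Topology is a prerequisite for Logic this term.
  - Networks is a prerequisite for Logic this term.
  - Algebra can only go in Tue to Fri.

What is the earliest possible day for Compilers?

Compilers must be in the same day as Econ, which can't be before Tue, so Compilers is at least Tue.
Compilers at Tue is achievable: Networks -> Mon, Econ -> Tue, Algebra -> Tue, Graphics -> Mon, Logic -> Tue, Topology -> Mon, Compilers -> Tue, ML -> Tue, Calculus -> Mon.

Tue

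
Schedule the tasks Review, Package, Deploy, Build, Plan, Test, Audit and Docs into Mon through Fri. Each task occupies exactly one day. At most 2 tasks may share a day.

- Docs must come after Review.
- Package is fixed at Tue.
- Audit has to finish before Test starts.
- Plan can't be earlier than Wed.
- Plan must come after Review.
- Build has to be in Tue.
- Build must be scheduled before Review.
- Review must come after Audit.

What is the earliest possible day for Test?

Precedence pushes Test to at least Tue.
Test at Wed is achievable: Audit -> Mon, Package -> Tue, Build -> Tue, Review -> Wed, Plan -> Thu, Docs -> Thu, Test -> Wed, Deploy -> Mon.
Nothing earlier works — the capacity limit rule out every day before Wed.

Wed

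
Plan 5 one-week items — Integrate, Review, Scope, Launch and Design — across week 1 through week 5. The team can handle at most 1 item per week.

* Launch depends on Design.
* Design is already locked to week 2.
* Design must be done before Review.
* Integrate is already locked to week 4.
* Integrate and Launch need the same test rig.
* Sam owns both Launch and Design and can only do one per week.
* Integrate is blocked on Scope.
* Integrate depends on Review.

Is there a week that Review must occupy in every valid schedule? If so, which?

week 3

Design is fixed at week 2 and must come before Review, so Review is at least week 3.
Integrate is fixed at week 4 and must come after Review, so Review is at most week 3.
So Review must be week 3.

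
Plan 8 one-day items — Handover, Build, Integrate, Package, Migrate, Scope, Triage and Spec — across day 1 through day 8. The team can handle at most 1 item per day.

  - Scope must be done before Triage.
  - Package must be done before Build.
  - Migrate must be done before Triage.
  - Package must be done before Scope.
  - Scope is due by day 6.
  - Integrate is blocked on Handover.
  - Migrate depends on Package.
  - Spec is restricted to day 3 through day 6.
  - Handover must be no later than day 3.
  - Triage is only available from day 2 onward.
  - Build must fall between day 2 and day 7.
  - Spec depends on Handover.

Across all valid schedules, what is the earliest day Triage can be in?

Triage is available from day 2; precedence pushes Triage to at least day 3.
Triage at day 5 is achievable: Spec -> day 6; Migrate -> day 4; Integrate -> day 8; Build -> day 7; Handover -> day 1; Triage -> day 5; Scope -> day 3; Package -> day 2.
Nothing earlier works — the capacity limit rule out every day before day 5.

day 5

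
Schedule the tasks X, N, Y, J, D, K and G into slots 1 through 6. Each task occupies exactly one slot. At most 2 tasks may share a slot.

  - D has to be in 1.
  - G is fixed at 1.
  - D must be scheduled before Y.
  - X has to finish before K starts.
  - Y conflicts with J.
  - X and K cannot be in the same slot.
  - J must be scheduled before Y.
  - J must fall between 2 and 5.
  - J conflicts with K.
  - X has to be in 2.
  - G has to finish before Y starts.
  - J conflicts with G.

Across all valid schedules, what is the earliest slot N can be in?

2

N at 2 is achievable: J -> 3; K -> 4; G -> 1; X -> 2; Y -> 4; N -> 2; D -> 1.
Nothing earlier works — the conflict and capacity constraints rule out every slot before 2.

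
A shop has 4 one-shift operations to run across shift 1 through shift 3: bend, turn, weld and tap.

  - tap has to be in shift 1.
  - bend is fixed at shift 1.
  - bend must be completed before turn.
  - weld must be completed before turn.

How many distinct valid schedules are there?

3

Enumerating: bend in shift 1; turn in shift 2; tap in shift 1; weld in shift 1 | bend in shift 1, weld in shift 1, tap in shift 1, turn in shift 3 | turn in shift 3; tap in shift 1; bend in shift 1; weld in shift 2.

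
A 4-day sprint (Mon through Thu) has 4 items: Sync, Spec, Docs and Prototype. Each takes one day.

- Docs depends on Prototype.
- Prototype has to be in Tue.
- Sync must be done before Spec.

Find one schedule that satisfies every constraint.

Prototype -> Tue; Spec -> Tue; Sync -> Mon; Docs -> Wed

Checking: Prototype(Tue) before Docs(Wed); Sync(Mon) before Spec(Tue); Prototype=Tue in [Tue,Tue].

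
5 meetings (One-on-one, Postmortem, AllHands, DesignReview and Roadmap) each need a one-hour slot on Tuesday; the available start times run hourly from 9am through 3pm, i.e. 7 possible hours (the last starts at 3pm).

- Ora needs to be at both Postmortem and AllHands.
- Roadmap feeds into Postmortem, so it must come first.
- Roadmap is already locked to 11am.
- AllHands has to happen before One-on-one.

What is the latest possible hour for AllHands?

2pm

Downstream work caps AllHands at 2pm.
AllHands at 2pm is achievable: Roadmap -> 11am; DesignReview -> 9am; One-on-one -> 3pm; AllHands -> 2pm; Postmortem -> 12pm.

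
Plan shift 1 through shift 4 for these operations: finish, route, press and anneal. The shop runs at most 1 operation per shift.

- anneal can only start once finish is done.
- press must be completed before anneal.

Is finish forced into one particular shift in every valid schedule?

finish can be shift 1 (e.g. anneal in shift 3, press in shift 2, finish in shift 1, route in shift 4) or shift 2 (e.g. press -> shift 1, route -> shift 4, finish -> shift 2, anneal -> shift 3).

No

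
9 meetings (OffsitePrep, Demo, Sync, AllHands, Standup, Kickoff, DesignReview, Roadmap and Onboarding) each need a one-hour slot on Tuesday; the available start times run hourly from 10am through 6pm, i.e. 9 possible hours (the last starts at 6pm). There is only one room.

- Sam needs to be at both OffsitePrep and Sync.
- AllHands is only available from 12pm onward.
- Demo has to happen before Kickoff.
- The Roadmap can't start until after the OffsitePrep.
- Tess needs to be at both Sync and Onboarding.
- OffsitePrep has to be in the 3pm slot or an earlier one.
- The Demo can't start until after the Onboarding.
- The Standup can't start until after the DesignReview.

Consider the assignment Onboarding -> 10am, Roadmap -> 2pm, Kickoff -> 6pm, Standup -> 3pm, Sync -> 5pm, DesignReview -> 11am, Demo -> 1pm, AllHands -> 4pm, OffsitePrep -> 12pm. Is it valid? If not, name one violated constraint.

Yes

OffsitePrep has to be in the 3pm slot or an earlier one — holds.
AllHands is only available from 12pm onward — holds.
The Demo can't start until after the Onboarding — holds.
Tess needs to be at both Sync and Onboarding — holds.
Sam needs to be at both OffsitePrep and Sync — holds.
The Standup can't start until after the DesignReview — holds.
The Roadmap can't start until after the OffsitePrep — holds.
Demo has to happen before Kickoff — holds.
There is only one room — holds.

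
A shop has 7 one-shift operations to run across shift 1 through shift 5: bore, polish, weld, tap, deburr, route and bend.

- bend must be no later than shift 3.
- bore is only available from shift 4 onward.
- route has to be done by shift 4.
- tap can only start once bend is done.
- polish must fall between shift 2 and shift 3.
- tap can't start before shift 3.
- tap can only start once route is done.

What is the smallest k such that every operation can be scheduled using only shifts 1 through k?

The precedence chain requires at least 2 distinct shifts.
bore can't be placed before shift 4, so the schedule must run through at least shift 4.
4 works (last occupied shift: shift 4): for example bore in shift 4, tap in shift 3, route in shift 1, deburr in shift 1, weld in shift 1, bend in shift 1, polish in shift 2.

4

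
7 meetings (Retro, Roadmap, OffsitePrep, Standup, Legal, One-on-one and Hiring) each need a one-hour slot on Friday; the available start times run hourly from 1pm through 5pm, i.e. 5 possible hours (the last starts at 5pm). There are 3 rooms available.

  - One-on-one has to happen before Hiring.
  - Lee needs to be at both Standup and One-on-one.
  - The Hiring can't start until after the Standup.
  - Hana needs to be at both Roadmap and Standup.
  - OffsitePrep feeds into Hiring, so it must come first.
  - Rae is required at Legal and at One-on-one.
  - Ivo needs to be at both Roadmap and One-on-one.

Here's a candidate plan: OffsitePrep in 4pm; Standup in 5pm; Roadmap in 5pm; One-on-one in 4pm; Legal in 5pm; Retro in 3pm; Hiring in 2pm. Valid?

OffsitePrep feeds into Hiring, so it must come first — violated.
Rae is required at Legal and at One-on-one — holds.
One-on-one has to happen before Hiring — violated.
Hana needs to be at both Roadmap and Standup — violated.
Lee needs to be at both Standup and One-on-one — holds.
There are 3 rooms available — holds.
The Hiring can't start until after the Standup — violated.
Ivo needs to be at both Roadmap and One-on-one — holds.

No — it violates: The Hiring can't start until after the Standup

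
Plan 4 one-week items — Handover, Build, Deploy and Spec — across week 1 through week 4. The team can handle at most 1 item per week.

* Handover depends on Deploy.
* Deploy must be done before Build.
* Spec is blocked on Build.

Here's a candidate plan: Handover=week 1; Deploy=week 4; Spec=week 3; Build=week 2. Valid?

Invalid. Handover depends on Deploy.

Spec is blocked on Build — holds.
Deploy must be done before Build — violated.
The team can handle at most 1 item per week — holds.
Handover depends on Deploy — violated.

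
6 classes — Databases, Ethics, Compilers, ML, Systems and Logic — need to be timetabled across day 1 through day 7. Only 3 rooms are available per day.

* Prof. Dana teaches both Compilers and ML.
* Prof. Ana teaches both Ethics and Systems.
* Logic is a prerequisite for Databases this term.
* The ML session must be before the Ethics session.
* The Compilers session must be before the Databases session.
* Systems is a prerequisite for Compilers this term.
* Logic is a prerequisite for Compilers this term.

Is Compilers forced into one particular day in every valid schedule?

Compilers can be day 2 (e.g. Ethics in day 2; Logic in day 1; Databases in day 3; Compilers in day 2; ML in day 1; Systems in day 1) or day 3 (e.g. Systems=day 1; Databases=day 4; Compilers=day 3; Logic=day 1; Ethics=day 2; ML=day 1).

No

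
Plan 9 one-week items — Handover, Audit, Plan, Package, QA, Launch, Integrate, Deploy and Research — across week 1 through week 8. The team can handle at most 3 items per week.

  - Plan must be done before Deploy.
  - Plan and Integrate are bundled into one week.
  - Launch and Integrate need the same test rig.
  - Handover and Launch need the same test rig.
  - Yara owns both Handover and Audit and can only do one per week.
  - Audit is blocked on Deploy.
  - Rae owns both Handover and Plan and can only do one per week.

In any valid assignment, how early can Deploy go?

Precedence pushes Deploy to at least week 2; downstream work caps Deploy at week 7.
Deploy at week 2 is achievable: Plan -> week 1; Package -> week 1; Audit -> week 3; QA -> week 2; Handover -> week 2; Deploy -> week 2; Launch -> week 3; Integrate -> week 1; Research -> week 3.

week 2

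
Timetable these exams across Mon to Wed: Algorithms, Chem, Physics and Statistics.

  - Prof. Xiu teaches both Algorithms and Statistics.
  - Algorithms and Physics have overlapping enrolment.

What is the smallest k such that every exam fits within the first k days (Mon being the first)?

Could 1 day be enough, i.e. nothing placed later than Mon? No: Physics can't share with Algorithms (Mon) → nothing is left.
So 1 day is not enough.
2 works (last occupied day: Tue): for example Algorithms=Mon; Statistics=Tue; Physics=Tue; Chem=Mon.

2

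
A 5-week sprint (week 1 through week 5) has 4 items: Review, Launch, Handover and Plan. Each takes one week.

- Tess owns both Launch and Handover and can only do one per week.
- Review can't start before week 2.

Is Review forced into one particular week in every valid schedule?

No

Review can be week 2 (e.g. Plan=week 1, Handover=week 2, Review=week 2, Launch=week 1) or week 3 (e.g. Handover -> week 2, Review -> week 3, Plan -> week 1, Launch -> week 1).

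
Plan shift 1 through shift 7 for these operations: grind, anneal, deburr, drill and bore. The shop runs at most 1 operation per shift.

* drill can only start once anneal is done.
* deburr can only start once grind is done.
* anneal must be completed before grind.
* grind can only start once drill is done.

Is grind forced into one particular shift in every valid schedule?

No

grind can be shift 3 (e.g. deburr=shift 4; drill=shift 2; grind=shift 3; anneal=shift 1; bore=shift 5) or shift 4 (e.g. drill in shift 2; anneal in shift 1; bore in shift 3; grind in shift 4; deburr in shift 5).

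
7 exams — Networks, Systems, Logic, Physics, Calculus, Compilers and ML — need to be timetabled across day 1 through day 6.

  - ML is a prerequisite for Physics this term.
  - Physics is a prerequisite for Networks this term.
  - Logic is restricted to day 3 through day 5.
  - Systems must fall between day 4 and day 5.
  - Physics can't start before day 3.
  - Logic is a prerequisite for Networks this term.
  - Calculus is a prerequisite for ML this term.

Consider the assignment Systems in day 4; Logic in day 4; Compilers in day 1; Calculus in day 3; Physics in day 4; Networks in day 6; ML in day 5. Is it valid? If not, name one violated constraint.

Logic is restricted to day 3 through day 5 — holds.
Physics is a prerequisite for Networks this term — holds.
Physics can't start before day 3 — holds.
Calculus is a prerequisite for ML this term — holds.
Logic is a prerequisite for Networks this term — holds.
ML is a prerequisite for Physics this term — violated.
Systems must fall between day 4 and day 5 — holds.

No — it violates: ML is a prerequisite for Physics this term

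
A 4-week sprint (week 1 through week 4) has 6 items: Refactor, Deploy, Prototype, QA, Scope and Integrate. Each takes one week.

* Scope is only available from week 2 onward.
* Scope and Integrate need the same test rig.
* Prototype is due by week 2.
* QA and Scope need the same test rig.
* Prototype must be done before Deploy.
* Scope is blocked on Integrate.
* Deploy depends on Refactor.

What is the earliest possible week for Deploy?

Precedence pushes Deploy to at least week 2.
Deploy at week 2 is achievable: Prototype=week 1; Scope=week 2; Integrate=week 1; Refactor=week 1; QA=week 1; Deploy=week 2.

week 2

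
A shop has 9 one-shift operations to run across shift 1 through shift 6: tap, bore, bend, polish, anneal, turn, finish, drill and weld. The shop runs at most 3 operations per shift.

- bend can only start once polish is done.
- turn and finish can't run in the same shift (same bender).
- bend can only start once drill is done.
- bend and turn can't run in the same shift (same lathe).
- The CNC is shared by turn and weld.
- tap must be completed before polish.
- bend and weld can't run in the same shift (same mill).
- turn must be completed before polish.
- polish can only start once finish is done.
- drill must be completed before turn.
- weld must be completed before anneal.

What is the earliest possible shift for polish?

Precedence pushes polish to at least shift 3; downstream work caps polish at shift 5.
polish at shift 3 is achievable: bend -> shift 4, tap -> shift 1, finish -> shift 1, bore -> shift 2, turn -> shift 2, anneal -> shift 4, polish -> shift 3, drill -> shift 1, weld -> shift 3.

shift 3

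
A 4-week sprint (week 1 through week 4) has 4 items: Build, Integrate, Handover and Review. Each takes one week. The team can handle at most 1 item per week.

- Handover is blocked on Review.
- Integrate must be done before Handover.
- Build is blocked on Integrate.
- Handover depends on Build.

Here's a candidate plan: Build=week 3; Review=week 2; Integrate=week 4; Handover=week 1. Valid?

No. Integrate must be done before Handover is not satisfied.

The team can handle at most 1 item per week — holds.
Handover is blocked on Review — violated.
Build is blocked on Integrate — violated.
Integrate must be done before Handover — violated.
Handover depends on Build — violated.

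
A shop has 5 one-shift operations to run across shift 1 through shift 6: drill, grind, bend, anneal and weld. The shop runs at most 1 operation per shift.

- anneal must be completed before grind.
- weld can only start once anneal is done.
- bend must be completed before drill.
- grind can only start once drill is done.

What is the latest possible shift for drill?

shift 5

Precedence pushes drill to at least shift 2; downstream work caps drill at shift 5.
drill at shift 5 is achievable: grind in shift 6, weld in shift 3, drill in shift 5, anneal in shift 1, bend in shift 2.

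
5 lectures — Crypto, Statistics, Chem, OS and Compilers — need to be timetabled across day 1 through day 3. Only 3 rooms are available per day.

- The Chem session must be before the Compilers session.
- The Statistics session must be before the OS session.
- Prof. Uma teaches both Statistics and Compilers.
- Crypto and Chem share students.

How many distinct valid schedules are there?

16

Splitting on Crypto: it can be day 1 (3), day 2 (5), day 3 (8). Listing each branch's schedules as (Statistics, Chem, OS, Compilers) by day number:
Crypto=day 1: (1,2,2,3) (1,2,3,3) (2,2,3,3) — 3.
Crypto=day 2: (1,1,2,2) (1,1,2,3) (1,1,3,2) (1,1,3,3) (2,1,3,3) — 5.
Crypto=day 3: (1,1,2,2) (1,1,2,3) (1,1,3,2) (1,1,3,3) (1,2,2,3) (1,2,3,3) (2,1,3,3) (2,2,3,3) — 8.
Summing: 3 + 5 + 8 = 16.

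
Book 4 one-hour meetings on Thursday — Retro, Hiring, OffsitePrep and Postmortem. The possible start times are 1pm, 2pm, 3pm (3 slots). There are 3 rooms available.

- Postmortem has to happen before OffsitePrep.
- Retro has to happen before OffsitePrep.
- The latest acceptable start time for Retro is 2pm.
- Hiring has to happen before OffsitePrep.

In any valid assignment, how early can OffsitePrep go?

Precedence pushes OffsitePrep to at least 2pm.
OffsitePrep at 2pm is achievable: Hiring -> 1pm; Retro -> 1pm; OffsitePrep -> 2pm; Postmortem -> 1pm.

2pm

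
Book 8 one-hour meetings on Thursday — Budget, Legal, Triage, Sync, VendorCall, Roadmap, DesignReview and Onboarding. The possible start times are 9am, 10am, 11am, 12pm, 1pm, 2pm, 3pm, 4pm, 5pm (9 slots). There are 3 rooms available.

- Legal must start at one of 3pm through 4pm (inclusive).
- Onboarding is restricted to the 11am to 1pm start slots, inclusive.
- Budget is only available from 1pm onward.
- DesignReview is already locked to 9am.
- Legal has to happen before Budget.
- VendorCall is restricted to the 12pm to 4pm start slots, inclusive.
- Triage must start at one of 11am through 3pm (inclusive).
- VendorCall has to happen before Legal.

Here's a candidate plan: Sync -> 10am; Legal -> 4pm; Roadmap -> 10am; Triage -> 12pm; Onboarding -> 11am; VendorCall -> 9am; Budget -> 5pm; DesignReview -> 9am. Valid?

No. VendorCall is restricted to the 12pm to 4pm start slots, inclusive is not satisfied.

DesignReview is already locked to 9am — holds.
Legal must start at one of 3pm through 4pm (inclusive) — holds.
VendorCall has to happen before Legal — holds.
Onboarding is restricted to the 11am to 1pm start slots, inclusive — holds.
There are 3 rooms available — holds.
Budget is only available from 1pm onward — holds.
VendorCall is restricted to the 12pm to 4pm start slots, inclusive — violated.
Legal has to happen before Budget — holds.
Triage must start at one of 11am through 3pm (inclusive) — holds.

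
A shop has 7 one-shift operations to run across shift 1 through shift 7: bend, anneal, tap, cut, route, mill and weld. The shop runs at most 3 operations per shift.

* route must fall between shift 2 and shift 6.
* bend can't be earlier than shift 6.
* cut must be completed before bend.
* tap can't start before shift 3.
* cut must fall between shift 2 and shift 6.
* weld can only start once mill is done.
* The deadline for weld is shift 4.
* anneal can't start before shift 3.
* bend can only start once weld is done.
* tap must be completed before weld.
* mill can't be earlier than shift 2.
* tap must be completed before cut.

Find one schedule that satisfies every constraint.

bend=shift 6, route=shift 2, cut=shift 4, mill=shift 2, anneal=shift 3, tap=shift 3, weld=shift 4

Checking: cut(shift 4) before bend(shift 6); tap(shift 3) before weld(shift 4); weld(shift 4) before bend(shift 6); tap(shift 3) before cut(shift 4); mill(shift 2) before weld(shift 4); anneal=shift 3 in [shift 3,shift 7]; mill=shift 2 in [shift 2,shift 7]; weld=shift 4 in [shift 1,shift 4]; tap=shift 3 in [shift 3,shift 7]; route=shift 2 in [shift 2,shift 6]; cut=shift 4 in [shift 2,shift 6]; bend=shift 6 in [shift 6,shift 7]; max 2 per shift (cap 3).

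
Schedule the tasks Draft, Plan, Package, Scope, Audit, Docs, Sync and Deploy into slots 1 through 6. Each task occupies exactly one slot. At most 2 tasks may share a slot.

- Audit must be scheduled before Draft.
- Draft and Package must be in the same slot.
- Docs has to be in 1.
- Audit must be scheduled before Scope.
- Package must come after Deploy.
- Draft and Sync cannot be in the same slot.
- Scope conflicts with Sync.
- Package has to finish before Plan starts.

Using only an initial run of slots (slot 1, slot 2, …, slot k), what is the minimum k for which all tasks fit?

The precedence chain requires at least 3 distinct slots.
With at most 2 per slot and 8 tasks, at least 4 slots are needed.
4 works (last occupied slot: 4): for example Sync=4; Package=3; Docs=1; Deploy=2; Draft=3; Audit=1; Scope=2; Plan=4.

4 slots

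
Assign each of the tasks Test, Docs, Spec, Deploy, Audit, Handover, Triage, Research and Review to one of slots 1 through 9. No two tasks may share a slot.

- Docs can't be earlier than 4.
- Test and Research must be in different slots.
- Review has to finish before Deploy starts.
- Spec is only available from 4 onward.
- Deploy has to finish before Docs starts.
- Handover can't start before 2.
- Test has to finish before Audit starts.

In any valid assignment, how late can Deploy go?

Precedence pushes Deploy to at least 2; downstream work caps Deploy at 8.
Deploy at 8 is achievable: Docs=9; Audit=3; Spec=4; Review=5; Triage=6; Test=1; Handover=2; Research=7; Deploy=8.

8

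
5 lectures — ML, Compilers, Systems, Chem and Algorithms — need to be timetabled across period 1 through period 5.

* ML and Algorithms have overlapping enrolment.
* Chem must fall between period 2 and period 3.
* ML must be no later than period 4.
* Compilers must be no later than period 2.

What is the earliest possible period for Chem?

period 2

Chem is available from period 2; Chem's own window allows nothing later than period 3.
Chem at period 2 is achievable: ML in period 1; Compilers in period 1; Algorithms in period 2; Systems in period 1; Chem in period 2.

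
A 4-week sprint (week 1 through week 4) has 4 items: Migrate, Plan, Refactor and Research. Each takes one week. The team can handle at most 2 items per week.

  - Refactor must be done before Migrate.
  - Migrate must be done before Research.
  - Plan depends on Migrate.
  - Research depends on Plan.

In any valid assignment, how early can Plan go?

Precedence pushes Plan to at least week 3; downstream work caps Plan at week 3.
Plan at week 3 is achievable: Plan in week 3; Migrate in week 2; Refactor in week 1; Research in week 4.

week 3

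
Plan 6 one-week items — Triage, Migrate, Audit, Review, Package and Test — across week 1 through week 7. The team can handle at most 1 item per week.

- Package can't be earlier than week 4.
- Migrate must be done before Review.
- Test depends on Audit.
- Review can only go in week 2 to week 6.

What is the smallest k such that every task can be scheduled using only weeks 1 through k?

The precedence chain requires at least 2 distinct weeks.
With at most 1 per week and 6 tasks, at least 6 weeks are needed.
Package can't be placed before week 4, so the schedule must run through at least week 4.
6 works (last occupied week: week 6): for example Review=week 2, Triage=week 6, Test=week 5, Migrate=week 1, Package=week 4, Audit=week 3.

6 weeks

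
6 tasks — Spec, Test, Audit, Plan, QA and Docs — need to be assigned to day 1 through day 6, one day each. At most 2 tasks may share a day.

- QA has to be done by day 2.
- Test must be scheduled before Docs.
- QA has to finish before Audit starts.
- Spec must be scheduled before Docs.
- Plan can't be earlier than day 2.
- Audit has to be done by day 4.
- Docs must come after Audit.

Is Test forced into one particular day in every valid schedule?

No

Test can be day 1 (e.g. QA in day 1, Docs in day 4, Spec in day 3, Audit in day 2, Test in day 1, Plan in day 2) or day 2 (e.g. QA=day 1, Test=day 2, Docs=day 3, Plan=day 3, Audit=day 2, Spec=day 1).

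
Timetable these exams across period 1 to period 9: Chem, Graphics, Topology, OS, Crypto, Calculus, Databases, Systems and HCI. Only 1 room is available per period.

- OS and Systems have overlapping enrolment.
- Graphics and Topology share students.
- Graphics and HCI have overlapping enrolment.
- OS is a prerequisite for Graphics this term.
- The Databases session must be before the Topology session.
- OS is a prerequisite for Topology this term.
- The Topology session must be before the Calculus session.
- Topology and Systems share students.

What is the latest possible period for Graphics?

period 9

Precedence pushes Graphics to at least period 2.
Graphics at period 9 is achievable: Databases in period 2, Systems in period 7, OS in period 1, Crypto in period 6, Graphics in period 9, Calculus in period 4, HCI in period 8, Chem in period 5, Topology in period 3.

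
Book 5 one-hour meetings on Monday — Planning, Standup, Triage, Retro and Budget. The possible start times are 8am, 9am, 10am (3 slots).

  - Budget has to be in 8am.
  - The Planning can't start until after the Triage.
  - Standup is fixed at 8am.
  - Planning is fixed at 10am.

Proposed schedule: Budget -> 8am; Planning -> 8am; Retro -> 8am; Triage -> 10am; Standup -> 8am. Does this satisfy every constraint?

Planning is fixed at 10am — violated.
The Planning can't start until after the Triage — violated.
Standup is fixed at 8am — holds.
Budget has to be in 8am — holds.

No. The Planning can't start until after the Triage is not satisfied.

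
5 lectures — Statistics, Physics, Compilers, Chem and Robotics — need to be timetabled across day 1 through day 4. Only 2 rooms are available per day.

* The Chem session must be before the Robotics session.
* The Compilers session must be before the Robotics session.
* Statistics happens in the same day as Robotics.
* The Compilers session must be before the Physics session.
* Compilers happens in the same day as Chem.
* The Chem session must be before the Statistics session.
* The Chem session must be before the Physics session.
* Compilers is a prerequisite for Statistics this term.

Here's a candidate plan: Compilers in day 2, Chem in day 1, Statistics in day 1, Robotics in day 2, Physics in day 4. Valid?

The Chem session must be before the Physics session — holds.
Compilers is a prerequisite for Statistics this term — violated.
The Compilers session must be before the Physics session — holds.
The Compilers session must be before the Robotics session — violated.
Only 2 rooms are available per day — holds.
Compilers happens in the same day as Chem — violated.
Statistics happens in the same day as Robotics — violated.
The Chem session must be before the Robotics session — holds.
The Chem session must be before the Statistics session — violated.

Invalid. Compilers is a prerequisite for Statistics this term.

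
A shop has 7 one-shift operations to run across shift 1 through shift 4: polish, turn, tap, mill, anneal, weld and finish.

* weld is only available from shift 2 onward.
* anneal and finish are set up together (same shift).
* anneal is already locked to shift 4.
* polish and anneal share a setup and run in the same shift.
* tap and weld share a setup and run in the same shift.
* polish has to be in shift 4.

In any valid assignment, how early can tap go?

Tap must be in the same shift as weld, which can't be before shift 2, so tap is at least shift 2.
tap at shift 2 is achievable: finish -> shift 4, polish -> shift 4, mill -> shift 1, tap -> shift 2, weld -> shift 2, turn -> shift 1, anneal -> shift 4.

shift 2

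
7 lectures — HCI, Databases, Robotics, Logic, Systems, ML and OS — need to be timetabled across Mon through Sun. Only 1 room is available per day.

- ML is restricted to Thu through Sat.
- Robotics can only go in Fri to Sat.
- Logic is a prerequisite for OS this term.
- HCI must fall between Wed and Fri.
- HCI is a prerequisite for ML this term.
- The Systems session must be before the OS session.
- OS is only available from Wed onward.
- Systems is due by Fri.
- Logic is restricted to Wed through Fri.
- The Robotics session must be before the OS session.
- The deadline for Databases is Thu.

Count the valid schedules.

Splitting on HCI: it can be Wed (6), Thu (4). Listing each branch's schedules as (Databases, Robotics, Logic, Systems, ML, OS):
HCI=Wed: (Mon,Fri,Thu,Tue,Sat,Sun) (Mon,Sat,Thu,Tue,Fri,Sun) (Mon,Sat,Fri,Tue,Thu,Sun) (Tue,Fri,Thu,Mon,Sat,Sun) (Tue,Sat,Thu,Mon,Fri,Sun) (Tue,Sat,Fri,Mon,Thu,Sun) — 6.
HCI=Thu: (Mon,Fri,Wed,Tue,Sat,Sun) (Mon,Sat,Wed,Tue,Fri,Sun) (Tue,Fri,Wed,Mon,Sat,Sun) (Tue,Sat,Wed,Mon,Fri,Sun) — 4.
Summing: 6 + 4 = 10.

10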